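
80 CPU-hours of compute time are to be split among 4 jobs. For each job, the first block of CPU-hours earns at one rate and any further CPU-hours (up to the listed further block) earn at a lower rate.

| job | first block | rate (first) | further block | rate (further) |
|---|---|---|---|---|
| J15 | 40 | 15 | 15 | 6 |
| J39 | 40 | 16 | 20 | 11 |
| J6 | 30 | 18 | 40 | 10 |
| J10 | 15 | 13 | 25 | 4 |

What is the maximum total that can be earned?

1330

Rank every tier by rate: J6/first 18 > J39/first 16 > J15/first 15 > J10/first 13 > J39/second 11 > J6/second 10 > J15/second 6 > J10/second 4.
Fill J6 first block (30 at 18) — 50 left.
Fill J39 first block (40 at 16) — 10 left.
10 remain; put them into J15 first at 15.
Total = 18×30 + 16×40 + 15×10 = 1330.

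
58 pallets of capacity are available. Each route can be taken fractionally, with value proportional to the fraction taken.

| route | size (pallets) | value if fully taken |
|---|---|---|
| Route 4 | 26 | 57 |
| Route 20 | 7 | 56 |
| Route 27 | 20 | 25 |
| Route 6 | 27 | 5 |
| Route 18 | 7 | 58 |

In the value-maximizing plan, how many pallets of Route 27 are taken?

18

Sort by value density: Route 18 58/7≈8.29, Route 20 56/7≈8, Route 4 57/26≈2.19, Route 27 25/20≈1.25, Route 6 5/27≈0.185.
All 7 pallets of Route 18 fit (value 58) ; 51 remain.
All 7 pallets of Route 20 fit (value 56) ; 44 remain.
Route 4: take in full, 26 pallets for value 57 ; 18 left.
Only 18 pallets remain; take 18/20 of Route 27 for value 25×18/20 = 22.5.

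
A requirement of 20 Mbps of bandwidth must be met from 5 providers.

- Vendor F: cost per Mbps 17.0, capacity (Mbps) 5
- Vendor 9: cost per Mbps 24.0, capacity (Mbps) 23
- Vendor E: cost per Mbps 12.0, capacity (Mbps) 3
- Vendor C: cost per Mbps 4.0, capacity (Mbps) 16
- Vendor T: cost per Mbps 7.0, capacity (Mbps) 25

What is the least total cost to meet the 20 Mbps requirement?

92

Cheapest first:
Take 16 from Vendor C at 4.0 ; need 4 more.
Take 4 from Vendor T at 7.0 to finish.
Vendor E, Vendor F, Vendor 9: unused.
Cost = 16×4.0 + 4×7.0 = 92.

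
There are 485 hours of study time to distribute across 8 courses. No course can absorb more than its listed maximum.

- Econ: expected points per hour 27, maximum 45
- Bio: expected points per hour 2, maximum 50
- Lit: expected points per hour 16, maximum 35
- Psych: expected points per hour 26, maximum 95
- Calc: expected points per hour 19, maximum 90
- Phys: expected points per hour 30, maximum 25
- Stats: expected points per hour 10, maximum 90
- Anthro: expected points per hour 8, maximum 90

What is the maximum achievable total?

Order the courses by expected points per hour: Phys 30 > Econ 27 > Psych 26 > Calc 19 > Lit 16 > Stats 10 > Anthro 8 > Bio 2.
Give Phys 25 to hit its cap of 25 — 460 left.
Give Econ 45 to hit its cap of 45 — 415 left.
Give Psych 95 to hit its cap of 95 — 320 left.
Calc: +90 to 90 (cap) — 230 left.
Lit: +35 to 35 (cap) — 195 left.
Stats: +90 to 90 (cap) — 105 left.
Give Anthro 90 to hit its cap of 90 — 15 left.
Bio: +15 (room for 50) → 15. Pool exhausted.
Total = 27×45 + 2×15 + 16×35 + 26×95 + 19×90 + 30×25 + 10×90 + 8×90 = 8355.

8355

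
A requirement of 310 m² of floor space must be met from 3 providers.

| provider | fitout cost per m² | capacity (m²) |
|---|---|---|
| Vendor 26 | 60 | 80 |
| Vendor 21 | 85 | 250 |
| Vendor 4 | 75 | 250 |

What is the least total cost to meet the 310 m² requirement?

22050

Use providers in increasing cost order.
Take 80 from Vendor 26 at 60 — need 230 more.
Vendor 4 (75): take the remaining 230 — done.
Vendor 21: unused.
Cost = 80×60 + 230×75 = 22050.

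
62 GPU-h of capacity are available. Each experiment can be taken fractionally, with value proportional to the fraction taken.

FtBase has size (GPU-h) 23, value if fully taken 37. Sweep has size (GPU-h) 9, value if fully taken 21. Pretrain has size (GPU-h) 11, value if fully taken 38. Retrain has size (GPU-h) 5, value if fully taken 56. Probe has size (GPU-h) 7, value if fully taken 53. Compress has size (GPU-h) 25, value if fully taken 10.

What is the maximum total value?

207.8

Rank by value-to-size ratio: Retrain 56/5≈11.2, Probe 53/7≈7.57, Pretrain 38/11≈3.45, Sweep 21/9≈2.33, FtBase 37/23≈1.61, Compress 10/25≈0.4.
Take all of Retrain (5 GPU-h, value 56) — 57 GPU-h left.
Probe: take in full, 7 GPU-h for value 53 — 50 left.
Pretrain: take in full, 11 GPU-h for value 38 — 39 left.
Sweep: take in full, 9 GPU-h for value 21 — 30 left.
Take all of FtBase (23 GPU-h, value 37) — 7 GPU-h left.
Fill the last 7 GPU-h with part of Compress: 7/25 of it earns 2.8.
Total value = 207.8.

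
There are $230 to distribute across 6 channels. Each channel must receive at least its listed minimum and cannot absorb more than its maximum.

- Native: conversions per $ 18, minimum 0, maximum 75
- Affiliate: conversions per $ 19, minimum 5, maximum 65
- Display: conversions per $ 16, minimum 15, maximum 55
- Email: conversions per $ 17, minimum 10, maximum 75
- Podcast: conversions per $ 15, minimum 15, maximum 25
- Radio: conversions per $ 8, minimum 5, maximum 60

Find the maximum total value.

Meeting every minimum uses 0+5+15+10+15+5 = 50 $, leaving 180.
Highest conversions per $ first: Affiliate 19 > Native 18 > Email 17 > Display 16 > Podcast 15 > Radio 8.
Affiliate takes 60 more to reach its cap of 65 → 120 left.
Native: +75 to 75 (cap) → 45 left.
Email: +45 (room for 65) → 55. Pool exhausted.
Total = 18×75 + 19×65 + 16×15 + 17×55 + 15×15 + 8×5 = 4025.

4025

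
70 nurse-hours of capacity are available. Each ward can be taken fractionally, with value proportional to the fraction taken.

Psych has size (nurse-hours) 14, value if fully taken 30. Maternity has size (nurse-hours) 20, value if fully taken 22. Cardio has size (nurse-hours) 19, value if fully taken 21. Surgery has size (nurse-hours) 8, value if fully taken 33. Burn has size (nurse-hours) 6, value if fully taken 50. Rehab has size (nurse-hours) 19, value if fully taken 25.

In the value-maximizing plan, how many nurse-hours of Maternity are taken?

4

Best value per unit of size first: Burn 50/6≈8.33, Surgery 33/8≈4.12, Psych 30/14≈2.14, Rehab 25/19≈1.32, Cardio 21/19≈1.11, Maternity 22/20≈1.1.
All 6 nurse-hours of Burn fit (value 50) ; 64 remain.
Take all of Surgery (8 nurse-hours, value 33) ; 56 nurse-hours left.
Psych: take in full, 14 nurse-hours for value 30 ; 42 left.
Take all of Rehab (19 nurse-hours, value 25) ; 23 nurse-hours left.
Take all of Cardio (19 nurse-hours, value 21) ; 4 nurse-hours left.
Only 4 nurse-hours remain; take 4/20 of Maternity for value 22×4/20 = 4.4.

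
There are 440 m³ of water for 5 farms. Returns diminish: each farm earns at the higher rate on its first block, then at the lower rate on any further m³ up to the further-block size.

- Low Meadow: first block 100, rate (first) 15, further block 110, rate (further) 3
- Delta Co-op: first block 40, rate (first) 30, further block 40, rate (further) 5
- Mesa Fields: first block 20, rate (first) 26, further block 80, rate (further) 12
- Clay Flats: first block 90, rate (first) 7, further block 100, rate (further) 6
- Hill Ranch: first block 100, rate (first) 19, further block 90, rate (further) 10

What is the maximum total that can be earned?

7050

Rank every tier by rate: Delta Co-op/T1 30 > Mesa Fields/T1 26 > Hill Ranch/T1 19 > Low Meadow/T1 15 > Mesa Fields/T2 12 > Hill Ranch/T2 10 > Clay Flats/T1 7 > Clay Flats/T2 6 > Delta Co-op/T2 5 > Low Meadow/T2 3.
Fill Delta Co-op T1 block (40 at 30) — 400 left.
Mesa Fields/T1 (26): +20 — 380 left.
Hill Ranch T1 at 19: fill all 100 — 280 left.
Low Meadow T1 at 15: fill all 100 — 180 left.
Mesa Fields/T2 (12): +80 — 100 left.
Hill Ranch/T2 (10): +90 — 10 left.
Clay Flats T1 at 7: only 10 left, fill 10.
Total = 30×40 + 26×20 + 19×100 + 15×100 + 12×80 + 10×90 + 7×10 = 7050.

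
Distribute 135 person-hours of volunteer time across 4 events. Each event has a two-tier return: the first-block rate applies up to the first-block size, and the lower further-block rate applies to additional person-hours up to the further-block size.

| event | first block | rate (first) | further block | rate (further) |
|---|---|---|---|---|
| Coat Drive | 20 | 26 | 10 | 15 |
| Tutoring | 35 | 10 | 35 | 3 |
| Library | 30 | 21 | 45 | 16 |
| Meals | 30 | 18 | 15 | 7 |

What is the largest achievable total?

Rank every tier by rate: Coat Drive/tier1 26 > Library/tier1 21 > Meals/tier1 18 > Library/tier2 16 > Coat Drive/tier2 15 > Tutoring/tier1 10 > Meals/tier2 7 > Tutoring/tier2 3.
Coat Drive/tier1 (26): +20 — 115 left.
Fill Library tier1 block (30 at 21) — 85 left.
Fill Meals tier1 block (30 at 18) — 55 left.
Library/tier2 (16): +45 — 10 left.
Coat Drive/tier2 (15): +10 — 0 left.
Total = 26×20 + 21×30 + 18×30 + 16×45 + 15×10 = 2560.

2560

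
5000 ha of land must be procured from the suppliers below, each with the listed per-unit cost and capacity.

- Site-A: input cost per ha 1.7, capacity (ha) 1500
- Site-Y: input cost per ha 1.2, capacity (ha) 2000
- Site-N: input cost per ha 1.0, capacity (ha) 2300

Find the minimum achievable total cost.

Cheapest first:
Site-N at 1.0: take all 2300 ha ; 2700 still needed.
Site-Y at 1.2: take all 2000 ha ; 700 still needed.
Site-A at 1.7: take 700 of its 1500 ; requirement met.
Cost = 2300×1.0 + 2000×1.2 + 700×1.7 = 5890.

5890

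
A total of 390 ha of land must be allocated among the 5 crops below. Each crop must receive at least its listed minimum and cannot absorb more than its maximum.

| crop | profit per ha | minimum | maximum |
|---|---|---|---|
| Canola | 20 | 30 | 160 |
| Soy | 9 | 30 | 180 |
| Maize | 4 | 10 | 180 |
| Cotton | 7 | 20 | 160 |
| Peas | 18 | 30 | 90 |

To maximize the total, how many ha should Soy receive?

110

Meeting every minimum uses 30+30+10+20+30 = 120 ha, leaving 270.
Highest profit per ha first: Canola 20 > Peas 18 > Soy 9 > Cotton 7 > Maize 4.
Give Canola 130 more to hit its cap of 160 ; 140 left.
Give Peas 60 more to hit its cap of 90 ; 80 left.
Soy: +80 (room for 150) → 110. Pool exhausted.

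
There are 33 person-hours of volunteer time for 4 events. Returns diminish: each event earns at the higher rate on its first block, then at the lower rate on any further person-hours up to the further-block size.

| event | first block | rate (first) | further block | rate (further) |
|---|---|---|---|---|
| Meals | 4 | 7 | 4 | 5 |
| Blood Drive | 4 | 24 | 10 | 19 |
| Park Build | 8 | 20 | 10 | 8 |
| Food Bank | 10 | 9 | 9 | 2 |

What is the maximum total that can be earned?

544

Treat each block as its own option and order by rate: Blood Drive/first 24 > Park Build/first 20 > Blood Drive/second 19 > Food Bank/first 9 > Park Build/second 8 > Meals/first 7 > Meals/second 5 > Food Bank/second 2.
Blood Drive first at 24: fill all 4 — 29 left.
Park Build/first (20): +8 — 21 left.
Blood Drive/second (19): +10 — 11 left.
Food Bank first at 9: fill all 10 — 1 left.
1 remain; put them into Park Build second at 8.
Total = 24×4 + 20×8 + 19×10 + 9×10 + 8×1 = 544.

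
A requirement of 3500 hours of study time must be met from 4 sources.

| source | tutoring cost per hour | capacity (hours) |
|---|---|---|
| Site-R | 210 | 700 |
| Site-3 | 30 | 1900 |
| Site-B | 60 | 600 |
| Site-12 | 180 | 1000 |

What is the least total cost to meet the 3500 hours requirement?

Use sources in increasing cost order.
Site-3 at 30: take all 1900 hours ; 1600 still needed.
Take 600 from Site-B at 60 ; need 1000 more.
Site-12 (180): use full 1000 ; 0 hours to go.
Site-R: unused.
Cost = 1900×30 + 600×60 + 1000×180 = 273000.

273000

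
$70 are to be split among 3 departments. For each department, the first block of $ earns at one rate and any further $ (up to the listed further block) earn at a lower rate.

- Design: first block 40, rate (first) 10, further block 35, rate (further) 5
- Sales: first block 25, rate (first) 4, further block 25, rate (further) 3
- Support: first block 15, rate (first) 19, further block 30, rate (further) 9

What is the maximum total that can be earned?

820

Treat each block as its own option and order by rate: Support/first 19 > Design/first 10 > Support/second 9 > Design/second 5 > Sales/first 4 > Sales/second 3.
Fill Support first block (15 at 19) — 55 left.
Fill Design first block (40 at 10) — 15 left.
15 remain; put them into Support second at 9.
Total = 19×15 + 10×40 + 9×15 = 820.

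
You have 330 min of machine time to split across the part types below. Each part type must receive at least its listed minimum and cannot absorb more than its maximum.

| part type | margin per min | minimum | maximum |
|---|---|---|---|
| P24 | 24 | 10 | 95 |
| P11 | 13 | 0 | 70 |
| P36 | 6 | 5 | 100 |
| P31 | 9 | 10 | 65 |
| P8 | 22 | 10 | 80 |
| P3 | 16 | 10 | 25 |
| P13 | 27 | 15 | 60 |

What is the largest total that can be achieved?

6895

Meeting every minimum uses 10+0+5+10+10+10+15 = 60 min, leaving 270.
Rank by margin per min: P13 27 > P24 24 > P8 22 > P3 16 > P11 13 > P31 9 > P36 6.
P13 takes 45 more to reach its cap of 60 — 225 left.
P24 takes 85 more to reach its cap of 95 — 140 left.
Give P8 70 more to hit its cap of 80 — 70 left.
P3: +15 to 25 (cap) — 55 left.
P11 has room for 70 more but only 55 remain, so it gets 55.
Total = 24×95 + 13×55 + 6×5 + 9×10 + 22×80 + 16×25 + 27×60 = 6895.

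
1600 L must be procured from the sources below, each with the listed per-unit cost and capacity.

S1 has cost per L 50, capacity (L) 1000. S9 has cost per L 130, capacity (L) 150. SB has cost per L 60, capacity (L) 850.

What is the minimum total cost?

Fill from the cheapest source first.
S1 (50): use full 1000 — 600 L to go.
Take 600 from SB at 60 to finish.
S9: unused.
Cost = 1000×50 + 600×60 = 86000.

86000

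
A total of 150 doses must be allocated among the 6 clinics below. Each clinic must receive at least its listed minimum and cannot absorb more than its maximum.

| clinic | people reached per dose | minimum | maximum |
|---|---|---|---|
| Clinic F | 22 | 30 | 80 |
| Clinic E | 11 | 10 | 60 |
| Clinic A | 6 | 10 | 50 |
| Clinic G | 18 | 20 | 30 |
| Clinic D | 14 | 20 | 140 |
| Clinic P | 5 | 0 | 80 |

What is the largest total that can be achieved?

Meeting every minimum uses 30+10+10+20+20+0 = 90 doses, leaving 60.
Rank by people reached per dose: Clinic F 22 > Clinic G 18 > Clinic D 14 > Clinic E 11 > Clinic A 6 > Clinic P 5.
Clinic F takes 50 more to reach its cap of 80 — 10 left.
Give Clinic G 10 more to hit its cap of 30 — 0 left.
Total = 22×80 + 11×10 + 6×10 + 18×30 + 14×20 = 2750.

2750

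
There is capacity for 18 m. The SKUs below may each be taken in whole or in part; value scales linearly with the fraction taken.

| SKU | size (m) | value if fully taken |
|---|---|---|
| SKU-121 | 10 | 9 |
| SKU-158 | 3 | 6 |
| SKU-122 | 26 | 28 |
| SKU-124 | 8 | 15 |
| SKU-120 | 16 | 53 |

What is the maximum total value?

Sort by value density: SKU-120 53/16≈3.31, SKU-158 6/3≈2, SKU-124 15/8≈1.88, SKU-122 28/26≈1.08, SKU-121 9/10≈0.9.
All 16 m of SKU-120 fit (value 53) — 2 remain.
Only 2 m remain; take 2/3 of SKU-158 for value 6×2/3 = 4.
Total value = 57.

57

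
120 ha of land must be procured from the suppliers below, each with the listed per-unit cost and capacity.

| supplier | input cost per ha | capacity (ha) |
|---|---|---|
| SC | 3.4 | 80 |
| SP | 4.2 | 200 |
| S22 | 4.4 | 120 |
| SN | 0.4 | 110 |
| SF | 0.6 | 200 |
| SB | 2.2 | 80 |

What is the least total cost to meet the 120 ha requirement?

Use suppliers in increasing cost order.
SN (0.4): use full 110 ; 10 ha to go.
Take 10 from SF at 0.6 to finish.
SB, SC, SP, S22: unused.
Cost = 110×0.4 + 10×0.6 = 50.

50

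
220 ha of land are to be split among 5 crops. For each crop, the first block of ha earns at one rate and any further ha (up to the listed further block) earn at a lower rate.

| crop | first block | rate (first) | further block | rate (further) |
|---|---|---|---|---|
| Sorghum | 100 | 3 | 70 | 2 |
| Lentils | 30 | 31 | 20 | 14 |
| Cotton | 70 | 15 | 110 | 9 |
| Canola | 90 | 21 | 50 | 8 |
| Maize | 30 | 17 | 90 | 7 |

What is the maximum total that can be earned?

Rank every tier by rate: Lentils/first 31 > Canola/first 21 > Maize/first 17 > Cotton/first 15 > Lentils/second 14 > Cotton/second 9 > Canola/second 8 > Maize/second 7 > Sorghum/first 3 > Sorghum/second 2.
Fill Lentils first block (30 at 31) → 190 left.
Fill Canola first block (90 at 21) → 100 left.
Fill Maize first block (30 at 17) → 70 left.
Fill Cotton first block (70 at 15) → 0 left.
Total = 31×30 + 21×90 + 17×30 + 15×70 = 4380.

4380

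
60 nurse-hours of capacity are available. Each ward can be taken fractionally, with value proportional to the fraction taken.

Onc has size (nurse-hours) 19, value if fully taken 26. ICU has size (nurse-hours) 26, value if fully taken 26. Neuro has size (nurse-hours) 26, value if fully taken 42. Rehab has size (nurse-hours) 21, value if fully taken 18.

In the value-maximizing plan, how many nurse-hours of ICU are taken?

Sort by value density: Neuro 42/26≈1.62, Onc 26/19≈1.37, ICU 26/26≈1, Rehab 18/21≈0.857.
Take all of Neuro (26 nurse-hours, value 42) → 34 nurse-hours left.
Take all of Onc (19 nurse-hours, value 26) → 15 nurse-hours left.
Only 15 nurse-hours remain; take 15/26 of ICU for value 26×15/26 = 15.

15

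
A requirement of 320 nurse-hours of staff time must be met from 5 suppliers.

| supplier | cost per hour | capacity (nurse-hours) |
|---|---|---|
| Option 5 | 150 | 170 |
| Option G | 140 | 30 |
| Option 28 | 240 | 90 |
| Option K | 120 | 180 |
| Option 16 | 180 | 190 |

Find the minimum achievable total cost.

Fill from the cheapest supplier first.
Option K (120): use full 180 — 140 nurse-hours to go.
Option G (140): use full 30 — 110 nurse-hours to go.
Take 110 from Option 5 at 150 to finish.
Option 16, Option 28: unused.
Cost = 180×120 + 30×140 + 110×150 = 42300.

42300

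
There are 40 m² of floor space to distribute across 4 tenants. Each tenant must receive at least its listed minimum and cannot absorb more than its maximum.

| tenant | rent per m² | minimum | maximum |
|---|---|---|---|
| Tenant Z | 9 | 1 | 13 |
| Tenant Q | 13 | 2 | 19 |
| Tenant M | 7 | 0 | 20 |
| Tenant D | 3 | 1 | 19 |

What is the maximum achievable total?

416

Meeting every minimum uses 1+2+0+1 = 4 m², leaving 36.
Rank by rent per m²: Tenant Q 13 > Tenant Z 9 > Tenant M 7 > Tenant D 3.
Give Tenant Q 17 more to hit its cap of 19 — 19 left.
Tenant Z takes 12 more to reach its cap of 13 — 7 left.
Tenant M: +7 (room for 20) → 7. Pool exhausted.
Total = 9×13 + 13×19 + 7×7 + 3×1 = 416.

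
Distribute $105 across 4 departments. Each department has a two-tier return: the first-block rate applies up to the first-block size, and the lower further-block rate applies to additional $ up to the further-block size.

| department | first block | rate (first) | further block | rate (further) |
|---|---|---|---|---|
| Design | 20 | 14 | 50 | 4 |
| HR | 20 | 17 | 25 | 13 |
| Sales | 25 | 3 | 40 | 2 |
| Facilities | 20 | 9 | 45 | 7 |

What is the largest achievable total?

Rank every tier by rate: HR/tier1 17 > Design/tier1 14 > HR/tier2 13 > Facilities/tier1 9 > Facilities/tier2 7 > Design/tier2 4 > Sales/tier1 3 > Sales/tier2 2.
Fill HR tier1 block (20 at 17) → 85 left.
Design tier1 at 14: fill all 20 → 65 left.
HR tier2 at 13: fill all 25 → 40 left.
Facilities/tier1 (9): +20 → 20 left.
Facilities/tier2: +20 of 45 at 7; pool empty.
Total = 17×20 + 14×20 + 13×25 + 9×20 + 7×20 = 1265.

1265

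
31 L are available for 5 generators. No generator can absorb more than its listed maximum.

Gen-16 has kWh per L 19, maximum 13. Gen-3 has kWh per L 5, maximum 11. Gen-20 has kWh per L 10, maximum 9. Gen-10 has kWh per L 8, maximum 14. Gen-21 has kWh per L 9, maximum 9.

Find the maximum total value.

Order the generators by kWh per L: Gen-16 19 > Gen-20 10 > Gen-21 9 > Gen-10 8 > Gen-3 5.
Gen-16 takes 13 to reach its cap of 13 — 18 left.
Give Gen-20 9 to hit its cap of 9 — 9 left.
Gen-21: +9 to 9 (cap) — 0 left.
Total = 19×13 + 10×9 + 9×9 = 418.

418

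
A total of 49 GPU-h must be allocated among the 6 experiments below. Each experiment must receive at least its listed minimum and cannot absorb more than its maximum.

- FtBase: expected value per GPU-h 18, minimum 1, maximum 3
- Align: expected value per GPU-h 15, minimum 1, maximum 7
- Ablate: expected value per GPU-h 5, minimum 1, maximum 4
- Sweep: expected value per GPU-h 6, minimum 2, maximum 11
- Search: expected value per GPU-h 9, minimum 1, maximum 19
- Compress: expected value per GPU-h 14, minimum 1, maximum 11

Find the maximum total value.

537

Meeting every minimum uses 1+1+1+2+1+1 = 7 GPU-h, leaving 42.
Order the experiments by expected value per GPU-h: FtBase 18 > Align 15 > Compress 14 > Search 9 > Sweep 6 > Ablate 5.
FtBase: +2 to 3 (cap) ; 40 left.
Align: +6 to 7 (cap) ; 34 left.
Give Compress 10 more to hit its cap of 11 ; 24 left.
Give Search 18 more to hit its cap of 19 ; 6 left.
Only 6 left; Sweep takes them to reach 8.
Total = 18×3 + 15×7 + 5×1 + 6×8 + 9×19 + 14×11 = 537.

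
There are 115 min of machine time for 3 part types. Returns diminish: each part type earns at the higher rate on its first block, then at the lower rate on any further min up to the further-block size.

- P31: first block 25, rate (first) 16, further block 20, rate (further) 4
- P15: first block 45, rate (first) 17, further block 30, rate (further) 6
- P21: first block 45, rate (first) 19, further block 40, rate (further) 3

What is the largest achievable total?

Order all 6 blocks by rate: P21/T1 19 > P15/T1 17 > P31/T1 16 > P15/T2 6 > P31/T2 4 > P21/T2 3.
P21 T1 at 19: fill all 45 ; 70 left.
Fill P15 T1 block (45 at 17) ; 25 left.
Fill P31 T1 block (25 at 16) ; 0 left.
Total = 19×45 + 17×45 + 16×25 = 2020.

2020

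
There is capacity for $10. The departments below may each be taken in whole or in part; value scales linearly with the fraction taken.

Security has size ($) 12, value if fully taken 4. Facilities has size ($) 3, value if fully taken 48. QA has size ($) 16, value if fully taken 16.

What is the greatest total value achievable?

55

Rank by value-to-size ratio: Facilities 48/3≈16, QA 16/16≈1, Security 4/12≈0.333.
Take all of Facilities (3 $, value 48) ; 7 $ left.
Fill the last 7 $ with part of QA: 7/16 of it earns 7.
Total value = 55.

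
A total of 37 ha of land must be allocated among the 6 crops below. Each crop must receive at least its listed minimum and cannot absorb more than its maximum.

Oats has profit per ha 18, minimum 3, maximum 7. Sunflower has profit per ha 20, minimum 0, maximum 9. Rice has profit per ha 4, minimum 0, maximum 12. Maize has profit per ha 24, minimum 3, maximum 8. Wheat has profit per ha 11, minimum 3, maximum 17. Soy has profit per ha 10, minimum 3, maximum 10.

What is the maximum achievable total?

638

Meeting every minimum uses 3+0+0+3+3+3 = 12 ha, leaving 25.
Rank by profit per ha: Maize 24 > Sunflower 20 > Oats 18 > Wheat 11 > Soy 10 > Rice 4.
Maize: +5 to 8 (cap) — 20 left.
Give Sunflower 9 more to hit its cap of 9 — 11 left.
Give Oats 4 more to hit its cap of 7 — 7 left.
Wheat has room for 14 more but only 7 remain, so it gets 10.
Total = 18×7 + 20×9 + 24×8 + 11×10 + 10×3 = 638.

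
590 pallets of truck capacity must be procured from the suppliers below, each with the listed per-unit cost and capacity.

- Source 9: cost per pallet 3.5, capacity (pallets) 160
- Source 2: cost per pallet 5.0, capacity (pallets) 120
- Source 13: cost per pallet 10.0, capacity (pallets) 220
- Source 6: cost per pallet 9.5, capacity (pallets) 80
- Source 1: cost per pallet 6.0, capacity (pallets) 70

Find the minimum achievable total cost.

3940

Cheapest first:
Source 9 (3.5): use full 160 → 430 pallets to go.
Source 2 at 5.0: take all 120 pallets → 310 still needed.
Source 1 at 6.0: take all 70 pallets → 240 still needed.
Source 6 (9.5): use full 80 → 160 pallets to go.
Source 13 at 10.0: take 160 of its 220 → requirement met.
Cost = 160×3.5 + 120×5.0 + 70×6.0 + 80×9.5 + 160×10.0 = 3940.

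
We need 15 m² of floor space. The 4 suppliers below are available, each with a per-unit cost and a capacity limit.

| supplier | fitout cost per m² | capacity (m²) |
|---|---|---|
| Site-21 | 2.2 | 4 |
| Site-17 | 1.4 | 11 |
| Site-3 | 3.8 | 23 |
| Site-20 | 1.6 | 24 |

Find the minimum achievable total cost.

Fill from the cheapest supplier first.
Take 11 from Site-17 at 1.4 — need 4 more.
Take 4 from Site-20 at 1.6 to finish.
Site-21, Site-3: unused.
Cost = 11×1.4 + 4×1.6 = 21.8.

21.8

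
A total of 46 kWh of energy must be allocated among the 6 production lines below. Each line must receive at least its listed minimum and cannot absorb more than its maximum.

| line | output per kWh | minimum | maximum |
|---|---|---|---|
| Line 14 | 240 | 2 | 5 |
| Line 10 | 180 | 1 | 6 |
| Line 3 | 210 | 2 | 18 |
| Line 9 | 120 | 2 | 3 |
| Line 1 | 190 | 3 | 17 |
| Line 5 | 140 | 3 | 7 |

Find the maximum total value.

Meeting every minimum uses 2+1+2+2+3+3 = 13 kWh, leaving 33.
Highest output per kWh first: Line 14 240 > Line 3 210 > Line 1 190 > Line 10 180 > Line 5 140 > Line 9 120.
Line 14: +3 to 5 (cap) ; 30 left.
Line 3 takes 16 more to reach its cap of 18 ; 14 left.
Line 1 takes 14 more to reach its cap of 17 ; 0 left.
Total = 240×5 + 180×1 + 210×18 + 120×2 + 190×17 + 140×3 = 9050.

9050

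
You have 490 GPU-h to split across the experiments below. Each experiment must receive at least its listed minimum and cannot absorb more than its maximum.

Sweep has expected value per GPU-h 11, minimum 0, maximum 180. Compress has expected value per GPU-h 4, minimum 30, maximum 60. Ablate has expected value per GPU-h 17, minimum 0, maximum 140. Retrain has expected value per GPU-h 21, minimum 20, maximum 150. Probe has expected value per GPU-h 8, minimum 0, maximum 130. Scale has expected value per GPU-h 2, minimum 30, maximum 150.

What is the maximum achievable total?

7250

Meeting every minimum uses 0+30+0+20+0+30 = 80 GPU-h, leaving 410.
Highest expected value per GPU-h first: Retrain 21 > Ablate 17 > Sweep 11 > Probe 8 > Compress 4 > Scale 2.
Retrain takes 130 more to reach its cap of 150 → 280 left.
Ablate takes 140 more to reach its cap of 140 → 140 left.
Sweep has room for 180 more but only 140 remain, so it gets 140.
Total = 11×140 + 4×30 + 17×140 + 21×150 + 2×30 = 7250.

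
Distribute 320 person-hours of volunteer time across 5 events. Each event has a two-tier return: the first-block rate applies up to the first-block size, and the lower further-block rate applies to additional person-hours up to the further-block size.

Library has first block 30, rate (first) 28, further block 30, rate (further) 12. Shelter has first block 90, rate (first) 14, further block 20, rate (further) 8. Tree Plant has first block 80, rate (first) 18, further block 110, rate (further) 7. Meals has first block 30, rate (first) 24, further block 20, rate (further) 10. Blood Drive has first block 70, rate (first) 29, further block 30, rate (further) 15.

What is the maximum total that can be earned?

Order all 10 blocks by rate: Blood Drive/T1 29 > Library/T1 28 > Meals/T1 24 > Tree Plant/T1 18 > Blood Drive/T2 15 > Shelter/T1 14 > Library/T2 12 > Meals/T2 10 > Shelter/T2 8 > Tree Plant/T2 7.
Blood Drive T1 at 29: fill all 70 — 250 left.
Library T1 at 28: fill all 30 — 220 left.
Fill Meals T1 block (30 at 24) — 190 left.
Tree Plant/T1 (18): +80 — 110 left.
Fill Blood Drive T2 block (30 at 15) — 80 left.
80 remain; put them into Shelter T1 at 14.
Total = 29×70 + 28×30 + 24×30 + 18×80 + 15×30 + 14×80 = 6600.

6600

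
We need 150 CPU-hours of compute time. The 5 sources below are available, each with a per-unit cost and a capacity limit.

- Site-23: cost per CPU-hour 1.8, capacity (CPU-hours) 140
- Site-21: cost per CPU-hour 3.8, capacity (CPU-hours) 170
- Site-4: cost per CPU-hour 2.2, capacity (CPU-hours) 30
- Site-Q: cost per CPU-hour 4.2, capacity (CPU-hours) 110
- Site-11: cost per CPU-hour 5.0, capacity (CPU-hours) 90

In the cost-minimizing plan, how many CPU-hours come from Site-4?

10

Use sources in increasing cost order.
Take 140 from Site-23 at 1.8 ; need 10 more.
Take 10 from Site-4 at 2.2 to finish.
Site-21, Site-Q, Site-11: unused.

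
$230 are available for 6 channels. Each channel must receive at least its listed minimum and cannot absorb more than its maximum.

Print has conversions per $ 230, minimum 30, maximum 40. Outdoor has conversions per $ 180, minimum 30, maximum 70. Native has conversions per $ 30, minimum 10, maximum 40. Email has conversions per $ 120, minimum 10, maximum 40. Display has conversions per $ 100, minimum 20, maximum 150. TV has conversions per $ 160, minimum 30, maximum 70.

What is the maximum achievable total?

37700

Meeting every minimum uses 30+30+10+10+20+30 = 130 $, leaving 100.
Highest conversions per $ first: Print 230 > Outdoor 180 > TV 160 > Email 120 > Display 100 > Native 30.
Print takes 10 more to reach its cap of 40 ; 90 left.
Outdoor takes 40 more to reach its cap of 70 ; 50 left.
Give TV 40 more to hit its cap of 70 ; 10 left.
Email has room for 30 more but only 10 remain, so it gets 20.
Total = 230×40 + 180×70 + 30×10 + 120×20 + 100×20 + 160×70 = 37700.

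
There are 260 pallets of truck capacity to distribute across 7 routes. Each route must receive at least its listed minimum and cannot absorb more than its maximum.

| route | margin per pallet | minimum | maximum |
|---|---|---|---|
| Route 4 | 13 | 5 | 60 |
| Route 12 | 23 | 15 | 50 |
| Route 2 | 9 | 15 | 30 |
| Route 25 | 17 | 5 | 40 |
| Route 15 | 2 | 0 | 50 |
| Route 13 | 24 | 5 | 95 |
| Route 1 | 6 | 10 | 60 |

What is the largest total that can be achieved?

Meeting every minimum uses 5+15+15+5+0+5+10 = 55 pallets, leaving 205.
Order the routes by margin per pallet: Route 13 24 > Route 12 23 > Route 25 17 > Route 4 13 > Route 2 9 > Route 1 6 > Route 15 2.
Give Route 13 90 more to hit its cap of 95 ; 115 left.
Give Route 12 35 more to hit its cap of 50 ; 80 left.
Give Route 25 35 more to hit its cap of 40 ; 45 left.
Route 4 has room for 55 more but only 45 remain, so it gets 50.
Total = 13×50 + 23×50 + 9×15 + 17×40 + 24×95 + 6×10 = 4955.

4955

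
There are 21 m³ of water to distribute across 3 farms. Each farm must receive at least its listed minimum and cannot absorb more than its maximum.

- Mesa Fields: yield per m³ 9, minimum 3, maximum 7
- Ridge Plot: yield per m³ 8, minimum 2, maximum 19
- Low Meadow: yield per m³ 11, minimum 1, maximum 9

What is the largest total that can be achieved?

202

Meeting every minimum uses 3+2+1 = 6 m³, leaving 15.
Rank by yield per m³: Low Meadow 11 > Mesa Fields 9 > Ridge Plot 8.
Low Meadow takes 8 more to reach its cap of 9 — 7 left.
Mesa Fields: +4 to 7 (cap) — 3 left.
Ridge Plot has room for 17 more but only 3 remain, so it gets 5.
Total = 9×7 + 8×5 + 11×9 = 202.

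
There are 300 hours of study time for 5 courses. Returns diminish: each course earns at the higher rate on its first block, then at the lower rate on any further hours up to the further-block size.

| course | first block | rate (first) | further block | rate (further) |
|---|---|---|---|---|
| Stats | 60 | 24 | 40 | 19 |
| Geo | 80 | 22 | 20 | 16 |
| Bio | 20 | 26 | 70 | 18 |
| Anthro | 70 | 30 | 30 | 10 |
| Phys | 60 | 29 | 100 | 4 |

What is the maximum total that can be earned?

Treat each block as its own option and order by rate: Anthro/tier1 30 > Phys/tier1 29 > Bio/tier1 26 > Stats/tier1 24 > Geo/tier1 22 > Stats/tier2 19 > Bio/tier2 18 > Geo/tier2 16 > Anthro/tier2 10 > Phys/tier2 4.
Anthro tier1 at 30: fill all 70 — 230 left.
Phys tier1 at 29: fill all 60 — 170 left.
Bio tier1 at 26: fill all 20 — 150 left.
Stats/tier1 (24): +60 — 90 left.
Geo tier1 at 22: fill all 80 — 10 left.
Stats tier2 at 19: only 10 left, fill 10.
Total = 30×70 + 29×60 + 26×20 + 24×60 + 22×80 + 19×10 = 7750.

7750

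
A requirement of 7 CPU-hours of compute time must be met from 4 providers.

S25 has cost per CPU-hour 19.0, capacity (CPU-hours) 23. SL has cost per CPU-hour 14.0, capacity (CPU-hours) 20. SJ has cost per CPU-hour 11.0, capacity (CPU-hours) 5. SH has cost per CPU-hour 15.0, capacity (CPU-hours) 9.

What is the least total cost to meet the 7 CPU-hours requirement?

Use providers in increasing cost order.
SJ (11.0): use full 5 → 2 CPU-hours to go.
Take 2 from SL at 14.0 to finish.
SH, S25: unused.
Cost = 5×11.0 + 2×14.0 = 83.

83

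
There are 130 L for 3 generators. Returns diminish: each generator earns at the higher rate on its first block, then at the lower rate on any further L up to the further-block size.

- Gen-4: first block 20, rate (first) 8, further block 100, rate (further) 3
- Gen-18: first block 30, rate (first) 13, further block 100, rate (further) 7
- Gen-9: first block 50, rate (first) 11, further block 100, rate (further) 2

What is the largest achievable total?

Treat each block as its own option and order by rate: Gen-18/T1 13 > Gen-9/T1 11 > Gen-4/T1 8 > Gen-18/T2 7 > Gen-4/T2 3 > Gen-9/T2 2.
Gen-18 T1 at 13: fill all 30 — 100 left.
Fill Gen-9 T1 block (50 at 11) — 50 left.
Gen-4/T1 (8): +20 — 30 left.
Gen-18/T2: +30 of 100 at 7; pool empty.
Total = 13×30 + 11×50 + 8×20 + 7×30 = 1310.

1310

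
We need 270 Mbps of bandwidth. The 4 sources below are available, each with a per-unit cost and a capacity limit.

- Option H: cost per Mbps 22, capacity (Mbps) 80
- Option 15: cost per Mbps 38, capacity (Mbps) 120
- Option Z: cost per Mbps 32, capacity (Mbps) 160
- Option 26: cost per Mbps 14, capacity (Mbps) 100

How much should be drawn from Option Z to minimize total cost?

90

Use sources in increasing cost order.
Option 26 at 14: take all 100 Mbps ; 170 still needed.
Option H (22): use full 80 ; 90 Mbps to go.
Option Z (32): take the remaining 90 ; done.
Option 15: unused.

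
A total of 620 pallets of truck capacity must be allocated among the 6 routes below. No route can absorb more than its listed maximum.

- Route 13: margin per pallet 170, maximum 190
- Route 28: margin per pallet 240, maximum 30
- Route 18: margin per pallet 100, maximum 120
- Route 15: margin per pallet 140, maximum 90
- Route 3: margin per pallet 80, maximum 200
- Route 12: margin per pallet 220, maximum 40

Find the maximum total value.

84900

Rank by margin per pallet: Route 28 240 > Route 12 220 > Route 13 170 > Route 15 140 > Route 18 100 > Route 3 80.
Route 28 takes 30 to reach its cap of 30 — 590 left.
Route 12 takes 40 to reach its cap of 40 — 550 left.
Route 13 takes 190 to reach its cap of 190 — 360 left.
Give Route 15 90 to hit its cap of 90 — 270 left.
Route 18 takes 120 to reach its cap of 120 — 150 left.
Route 3 has room for 200 but only 150 remain, so it gets 150.
Total = 170×190 + 240×30 + 100×120 + 140×90 + 80×150 + 220×40 = 84900.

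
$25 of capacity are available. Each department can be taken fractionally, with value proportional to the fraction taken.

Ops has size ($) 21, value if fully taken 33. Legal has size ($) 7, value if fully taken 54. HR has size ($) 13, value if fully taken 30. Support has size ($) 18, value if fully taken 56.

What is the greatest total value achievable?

Best value per unit of size first: Legal 54/7≈7.71, Support 56/18≈3.11, HR 30/13≈2.31, Ops 33/21≈1.57.
Legal: take in full, 7 $ for value 54 — 18 left.
Take all of Support (18 $, value 56) — 0 $ left.
Total value = 110.

110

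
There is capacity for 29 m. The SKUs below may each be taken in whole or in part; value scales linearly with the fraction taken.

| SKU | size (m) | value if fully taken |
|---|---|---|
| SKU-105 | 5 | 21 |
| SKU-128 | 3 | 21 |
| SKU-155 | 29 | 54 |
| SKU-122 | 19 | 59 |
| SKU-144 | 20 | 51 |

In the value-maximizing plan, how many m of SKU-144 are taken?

Sort by value density: SKU-128 21/3≈7, SKU-105 21/5≈4.2, SKU-122 59/19≈3.11, SKU-144 51/20≈2.55, SKU-155 54/29≈1.86.
Take all of SKU-128 (3 m, value 21) — 26 m left.
SKU-105: take in full, 5 m for value 21 — 21 left.
Take all of SKU-122 (19 m, value 59) — 2 m left.
2 m left: a 2/20 share of SKU-144 gives 51×2/20 = 5.1.

2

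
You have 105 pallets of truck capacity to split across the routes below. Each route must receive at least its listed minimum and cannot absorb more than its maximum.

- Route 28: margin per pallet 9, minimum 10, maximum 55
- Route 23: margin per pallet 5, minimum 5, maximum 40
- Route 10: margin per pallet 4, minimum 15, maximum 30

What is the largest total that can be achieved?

730

Meeting every minimum uses 10+5+15 = 30 pallets, leaving 75.
Rank by margin per pallet: Route 28 9 > Route 23 5 > Route 10 4.
Route 28: +45 to 55 (cap) ; 30 left.
Route 23: +30 (room for 35) → 35. Pool exhausted.
Total = 9×55 + 5×35 + 4×15 = 730.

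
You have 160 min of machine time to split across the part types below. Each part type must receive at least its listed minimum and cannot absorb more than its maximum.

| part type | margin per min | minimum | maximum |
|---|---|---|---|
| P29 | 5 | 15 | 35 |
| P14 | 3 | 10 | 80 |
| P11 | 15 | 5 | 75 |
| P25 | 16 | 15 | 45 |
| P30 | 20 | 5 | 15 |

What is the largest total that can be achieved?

2250

Meeting every minimum uses 15+10+5+15+5 = 50 min, leaving 110.
Order the part types by margin per min: P30 20 > P25 16 > P11 15 > P29 5 > P14 3.
P30: +10 to 15 (cap) — 100 left.
Give P25 30 more to hit its cap of 45 — 70 left.
P11: +70 to 75 (cap) — 0 left.
Total = 5×15 + 3×10 + 15×75 + 16×45 + 20×15 = 2250.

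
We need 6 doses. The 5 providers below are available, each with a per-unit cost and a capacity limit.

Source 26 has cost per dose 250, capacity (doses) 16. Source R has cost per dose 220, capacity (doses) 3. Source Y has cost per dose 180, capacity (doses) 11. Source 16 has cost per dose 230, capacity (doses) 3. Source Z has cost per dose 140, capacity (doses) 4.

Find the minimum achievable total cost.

Fill from the cheapest provider first.
Source Z (140): use full 4 — 2 doses to go.
Source Y at 180: take 2 of its 11 — requirement met.
Source R, Source 16, Source 26: unused.
Cost = 4×140 + 2×180 = 920.

920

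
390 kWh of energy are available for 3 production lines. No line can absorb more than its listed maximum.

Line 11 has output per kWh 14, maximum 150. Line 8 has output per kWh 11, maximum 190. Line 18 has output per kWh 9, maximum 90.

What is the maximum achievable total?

Highest output per kWh first: Line 11 14 > Line 8 11 > Line 18 9.
Line 11: +150 to 150 (cap) — 240 left.
Line 8 takes 190 to reach its cap of 190 — 50 left.
Line 18 has room for 90 but only 50 remain, so it gets 50.
Total = 14×150 + 11×190 + 9×50 = 4640.

4640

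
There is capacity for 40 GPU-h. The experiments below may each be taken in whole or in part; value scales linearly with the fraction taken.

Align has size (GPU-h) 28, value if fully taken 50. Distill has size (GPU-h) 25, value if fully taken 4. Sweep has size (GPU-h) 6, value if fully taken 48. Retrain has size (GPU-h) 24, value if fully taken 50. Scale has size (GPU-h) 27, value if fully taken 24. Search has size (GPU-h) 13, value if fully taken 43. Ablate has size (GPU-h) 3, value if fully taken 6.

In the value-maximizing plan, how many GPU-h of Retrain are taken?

Rank by value-to-size ratio: Sweep 48/6≈8, Search 43/13≈3.31, Retrain 50/24≈2.08, Ablate 6/3≈2, Align 50/28≈1.79, Scale 24/27≈0.889, Distill 4/25≈0.16.
Take all of Sweep (6 GPU-h, value 48) → 34 GPU-h left.
All 13 GPU-h of Search fit (value 43) → 21 remain.
Only 21 GPU-h remain; take 21/24 of Retrain for value 50×21/24 = 43.75.

21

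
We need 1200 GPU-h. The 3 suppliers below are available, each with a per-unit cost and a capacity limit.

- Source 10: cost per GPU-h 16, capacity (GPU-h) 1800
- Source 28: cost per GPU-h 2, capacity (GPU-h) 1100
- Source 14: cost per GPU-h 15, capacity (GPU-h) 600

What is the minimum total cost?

Use suppliers in increasing cost order.
Source 28 at 2: take all 1100 GPU-h — 100 still needed.
Source 14 (15): take the remaining 100 — done.
Source 10: unused.
Cost = 1100×2 + 100×15 = 3700.

3700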